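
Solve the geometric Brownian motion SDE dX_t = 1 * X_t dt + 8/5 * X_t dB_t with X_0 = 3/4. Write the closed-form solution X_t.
X_t = 3/4 * exp((-7/25) * t + (8/5) * B_t)

For GBM dX = mu X dt + sigma X dB with X_0 = x_0, apply Itô to Y = log X: dY = (mu - sigma^2/2) dt + sigma dB, so Y_t = log(x_0) + (mu - sigma^2/2) t + sigma B_t and hence X_t = x_0 * exp((mu - sigma^2/2) t + sigma B_t).
With mu = 1, sigma = 8/5, x_0 = 3/4, this gives:
  X_t = 3/4 * exp((-7/25) * t + (8/5) * B_t).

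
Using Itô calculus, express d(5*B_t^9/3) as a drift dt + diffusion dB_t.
d(5*B_t^9/3) = (60*B_t^7) dt + (15*B_t^8) dB_t

Itô's formula for f(B_t) gives d f(B_t) = f'(B_t) dB_t + (1/2) f''(B_t) dt. Compute derivatives of f(x) = 5*x^9/3:
  f'(x)  = 15*x^8
  f''(x) = 120*x^7
Substitute x = B_t and multiply the f'' term by 1/2:
  drift     = (1/2) * (120*x^7) evaluated at B_t = 60*B_t^7
  diffusion = (15*x^8) evaluated at B_t = 15*B_t^8
Therefore d(5*B_t^9/3) = (60*B_t^7) dt + (15*B_t^8) dB_t.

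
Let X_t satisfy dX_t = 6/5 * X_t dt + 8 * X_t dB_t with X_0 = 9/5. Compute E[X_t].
E[X_t] = 9*exp(6*t/5)/5

For GBM dX = mu X dt + sigma X dB with X_0 = x_0, apply Itô to Y = log X: dY = (mu - sigma^2/2) dt + sigma dB, so Y_t = log(x_0) + (mu - sigma^2/2) t + sigma B_t and hence X_t = x_0 * exp((mu - sigma^2/2) t + sigma B_t).
With mu = 6/5, sigma = 8, x_0 = 9/5, this gives:
  X_t = 9/5 * exp((-154/5) * t + (8) * B_t).
Since sigma*B_t ~ Normal(0, sigma^2 t), E[exp(sigma*B_t)] = exp(sigma^2 t / 2); so E[X_t] = x_0 * exp((mu - sigma^2/2) t) * exp(sigma^2 t / 2) = x_0 * exp(mu t) = 9*exp(6*t/5)/5.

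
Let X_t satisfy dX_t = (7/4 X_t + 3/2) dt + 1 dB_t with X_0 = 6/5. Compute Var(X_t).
Var(X_t) = 2*exp(7*t/2)/7 - 2/7

The variance V(t) = Var(X_t) satisfies V'(t) = 2 a V(t) + c^2 with V(0) = 0 (drift coefficient is linear in X, diffusion is constant). With a = 7/4, c = 1, the solution is
  V(t) = (c^2 / (2 a)) * (exp(2 a t) - 1)
       = (1^2 / (2*(7/4))) * (exp((7/2) t) - 1)
       = 2*exp(7*t/2)/7 - 2/7.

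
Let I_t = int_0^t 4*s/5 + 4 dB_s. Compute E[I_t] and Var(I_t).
E[I_t] = 0; Var(I_t) = 16*t*(t^2 + 15*t + 75)/75

The Itô integral of a deterministic integrand f(s) has mean 0 because each increment f(s) * (B_{s+ds} - B_s) has mean 0. By the Itô isometry:
  Var( int_0^t f(s) dB_s ) = E[ (int_0^t f(s) dB_s)^2 ] = int_0^t f(s)^2 ds.
Here f(s) = 4*s/5 + 4, so f(s)^2 = 16*(s + 5)^2/25. Integrate:
  int_0^t (16*(s + 5)^2/25) ds = 16*t*(t^2 + 15*t + 75)/75.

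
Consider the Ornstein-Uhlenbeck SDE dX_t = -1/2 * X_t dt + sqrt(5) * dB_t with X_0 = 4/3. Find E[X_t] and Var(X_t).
E[X_t] = 4*exp(-t/2)/3; Var(X_t) = 5 - 5*exp(-t)

The OU SDE dX = -theta X dt + sigma dB admits the integrating factor exp(theta t): d(exp(theta t) X_t) = sigma exp(theta t) dB_t. Integrating from 0 to t:
  X_t = x_0 * exp(-theta t) + sigma * int_0^t exp(-theta (t-s)) dB_s.
The Itô integral has mean 0 and (by the Itô isometry) variance sigma^2 * int_0^t exp(-2 theta (t - s)) ds = sigma^2 * (1 - exp(-2 theta t)) / (2 theta).
With theta = 1/2, sigma = sqrt(5), x_0 = 4/3:
  E[X_t] = 4/3 * exp(-1/2 t) = 4*exp(-t/2)/3
  Var(X_t) = (sqrt(5))^2 * (1 - exp(-2*1/2 t)) / (2 * 1/2) = 5 - 5*exp(-t).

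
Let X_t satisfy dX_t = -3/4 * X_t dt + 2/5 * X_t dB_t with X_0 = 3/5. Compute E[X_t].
E[X_t] = 3*exp(-3*t/4)/5

For GBM dX = mu X dt + sigma X dB with X_0 = x_0, apply Itô to Y = log X: dY = (mu - sigma^2/2) dt + sigma dB, so Y_t = log(x_0) + (mu - sigma^2/2) t + sigma B_t and hence X_t = x_0 * exp((mu - sigma^2/2) t + sigma B_t).
With mu = -3/4, sigma = 2/5, x_0 = 3/5, this gives:
  X_t = 3/5 * exp((-83/100) * t + (2/5) * B_t).
Since sigma*B_t ~ Normal(0, sigma^2 t), E[exp(sigma*B_t)] = exp(sigma^2 t / 2); so E[X_t] = x_0 * exp((mu - sigma^2/2) t) * exp(sigma^2 t / 2) = x_0 * exp(mu t) = 3*exp(-3*t/4)/5.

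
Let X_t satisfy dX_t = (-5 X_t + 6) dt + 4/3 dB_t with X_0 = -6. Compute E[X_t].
E[X_t] = 6/5 - 36*exp(-5*t)/5

Taking expectations and using E[dB_t] = 0, the mean m(t) = E[X_t] satisfies the ODE m'(t) = a m(t) + b with m(0) = x_0. With a = -5, b = 6, x_0 = -6, the solution is
  m(t) = x_0 * exp(a t) + (b/a) * (exp(a t) - 1)
       = (-6) * exp((-5) t) + (6/(-5)) * (exp((-5) t) - 1)
       = 6/5 - 36*exp(-5*t)/5.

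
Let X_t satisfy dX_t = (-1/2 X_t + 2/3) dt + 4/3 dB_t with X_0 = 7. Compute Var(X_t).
Var(X_t) = 16/9 - 16*exp(-t)/9

The variance V(t) = Var(X_t) satisfies V'(t) = 2 a V(t) + c^2 with V(0) = 0 (drift coefficient is linear in X, diffusion is constant). With a = -1/2, c = 4/3, the solution is
  V(t) = (c^2 / (2 a)) * (exp(2 a t) - 1)
       = ((4/3)^2 / (2*(-1/2))) * (exp((-1) t) - 1)
       = 16/9 - 16*exp(-t)/9.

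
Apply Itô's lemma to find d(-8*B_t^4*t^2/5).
d(-8*B_t^4*t^2/5) = (16*B_t^2*t*(-B_t^2 - 3*t)/5) dt + (-32*B_t^3*t^2/5) dB_t

Itô's formula for f(t, x): d f(t, B_t) = (f_t + (1/2) f_xx) dt + f_x dB_t. Compute partials of f(t, x) = -8*t^2*x^4/5:
  f_t(t,x)  = -16*t*x^4/5
  f_x(t,x)  = -32*t^2*x^3/5
  f_xx(t,x) = -96*t^2*x^2/5
Assemble drift = f_t + (1/2) f_xx = 16*t*x^2*(-3*t - x^2)/5 and diffusion = f_x = -32*t^2*x^3/5. Substituting x = B_t:
  d(-8*B_t^4*t^2/5) = (16*B_t^2*t*(-B_t^2 - 3*t)/5) dt + (-32*B_t^3*t^2/5) dB_t.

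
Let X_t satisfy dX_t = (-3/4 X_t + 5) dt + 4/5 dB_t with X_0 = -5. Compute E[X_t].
E[X_t] = 20/3 - 35*exp(-3*t/4)/3

Taking expectations and using E[dB_t] = 0, the mean m(t) = E[X_t] satisfies the ODE m'(t) = a m(t) + b with m(0) = x_0. With a = -3/4, b = 5, x_0 = -5, the solution is
  m(t) = x_0 * exp(a t) + (b/a) * (exp(a t) - 1)
       = (-5) * exp((-3/4) t) + (5/(-3/4)) * (exp((-3/4) t) - 1)
       = 20/3 - 35*exp(-3*t/4)/3.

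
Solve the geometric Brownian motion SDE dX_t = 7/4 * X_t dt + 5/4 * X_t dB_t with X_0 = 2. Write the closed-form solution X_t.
X_t = 2 * exp((31/32) * t + (5/4) * B_t)

For GBM dX = mu X dt + sigma X dB with X_0 = x_0, apply Itô to Y = log X: dY = (mu - sigma^2/2) dt + sigma dB, so Y_t = log(x_0) + (mu - sigma^2/2) t + sigma B_t and hence X_t = x_0 * exp((mu - sigma^2/2) t + sigma B_t).
With mu = 7/4, sigma = 5/4, x_0 = 2, this gives:
  X_t = 2 * exp((31/32) * t + (5/4) * B_t).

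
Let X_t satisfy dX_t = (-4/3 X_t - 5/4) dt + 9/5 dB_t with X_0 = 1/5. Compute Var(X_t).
Var(X_t) = 243/200 - 243*exp(-8*t/3)/200

The variance V(t) = Var(X_t) satisfies V'(t) = 2 a V(t) + c^2 with V(0) = 0 (drift coefficient is linear in X, diffusion is constant). With a = -4/3, c = 9/5, the solution is
  V(t) = (c^2 / (2 a)) * (exp(2 a t) - 1)
       = ((9/5)^2 / (2*(-4/3))) * (exp((-8/3) t) - 1)
       = 243/200 - 243*exp(-8*t/3)/200.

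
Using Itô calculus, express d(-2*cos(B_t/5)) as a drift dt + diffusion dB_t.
d(-2*cos(B_t/5)) = (cos(B_t/5)/25) dt + (2*sin(B_t/5)/5) dB_t

Itô's formula for f(B_t) gives d f(B_t) = f'(B_t) dB_t + (1/2) f''(B_t) dt. Compute derivatives of f(x) = -2*cos(x/5):
  f'(x)  = 2*sin(x/5)/5
  f''(x) = 2*cos(x/5)/25
Substitute x = B_t and multiply the f'' term by 1/2:
  drift     = (1/2) * (2*cos(x/5)/25) evaluated at B_t = cos(B_t/5)/25
  diffusion = (2*sin(x/5)/5) evaluated at B_t = 2*sin(B_t/5)/5
Therefore d(-2*cos(B_t/5)) = (cos(B_t/5)/25) dt + (2*sin(B_t/5)/5) dB_t.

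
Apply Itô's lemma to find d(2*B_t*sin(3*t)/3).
d(2*B_t*sin(3*t)/3) = (2*B_t*cos(3*t)) dt + (2*sin(3*t)/3) dB_t

Itô's formula for f(t, x): d f(t, B_t) = (f_t + (1/2) f_xx) dt + f_x dB_t. Compute partials of f(t, x) = 2*x*sin(3*t)/3:
  f_t(t,x)  = 2*x*cos(3*t)
  f_x(t,x)  = 2*sin(3*t)/3
  f_xx(t,x) = 0
Assemble drift = f_t + (1/2) f_xx = 2*x*cos(3*t) and diffusion = f_x = 2*sin(3*t)/3. Substituting x = B_t:
  d(2*B_t*sin(3*t)/3) = (2*B_t*cos(3*t)) dt + (2*sin(3*t)/3) dB_t.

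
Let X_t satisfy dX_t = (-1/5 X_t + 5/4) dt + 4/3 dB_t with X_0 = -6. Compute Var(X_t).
Var(X_t) = 40/9 - 40*exp(-2*t/5)/9

The variance V(t) = Var(X_t) satisfies V'(t) = 2 a V(t) + c^2 with V(0) = 0 (drift coefficient is linear in X, diffusion is constant). With a = -1/5, c = 4/3, the solution is
  V(t) = (c^2 / (2 a)) * (exp(2 a t) - 1)
       = ((4/3)^2 / (2*(-1/5))) * (exp((-2/5) t) - 1)
       = 40/9 - 40*exp(-2*t/5)/9.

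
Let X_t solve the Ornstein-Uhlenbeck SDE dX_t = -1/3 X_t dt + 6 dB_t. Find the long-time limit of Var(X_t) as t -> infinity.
lim Var(X_t) = 54

The OU SDE dX = -theta X dt + sigma dB admits the integrating factor exp(theta t): d(exp(theta t) X_t) = sigma exp(theta t) dB_t. Integrating from 0 to t gives X_t = x_0 * exp(-theta t) + sigma * int_0^t exp(-theta (t-s)) dB_s for any initial x_0. The Itô integral has variance (by the Itô isometry) sigma^2 * int_0^t exp(-2 theta (t - s)) ds = sigma^2 * (1 - exp(-2 theta t)) / (2 theta), independent of x_0.
With theta = 1/3, sigma = 6:
  Var(X_t) = (6)^2 * (1 - exp(-2*1/3 t)) / (2 * 1/3) = 54 - 54*exp(-2*t/3).
As t -> infinity, exp(-2*1/3 t) -> 0, so the stationary variance is sigma^2 / (2 theta) = 54.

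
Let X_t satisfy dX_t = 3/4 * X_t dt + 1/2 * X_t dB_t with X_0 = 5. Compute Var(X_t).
Var(X_t) = 25*(exp(t/4) - 1)*exp(3*t/2)

For GBM dX = mu X dt + sigma X dB with X_0 = x_0, apply Itô to Y = log X: dY = (mu - sigma^2/2) dt + sigma dB, so Y_t = log(x_0) + (mu - sigma^2/2) t + sigma B_t and hence X_t = x_0 * exp((mu - sigma^2/2) t + sigma B_t).
With mu = 3/4, sigma = 1/2, x_0 = 5, this gives:
  X_t = 5 * exp((5/8) * t + (1/2) * B_t).
Since sigma*B_t ~ Normal(0, sigma^2 t), E[exp(sigma*B_t)] = exp(sigma^2 t / 2); so E[X_t] = x_0 * exp((mu - sigma^2/2) t) * exp(sigma^2 t / 2) = x_0 * exp(mu t) = 5*exp(3*t/4).
Var(X_t) = E[X_t^2] - (E[X_t])^2 = x_0^2 * exp(2 mu t) * (exp(sigma^2 t) - 1) = 25*(exp(t/4) - 1)*exp(3*t/2).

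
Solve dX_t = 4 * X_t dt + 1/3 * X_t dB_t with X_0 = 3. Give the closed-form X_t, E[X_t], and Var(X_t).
X_t = 3 * exp((71/18) t + (1/3) B_t); E[X_t] = 3*exp(4*t); Var(X_t) = 9*(exp(t/9) - 1)*exp(8*t)

For GBM dX = mu X dt + sigma X dB with X_0 = x_0, apply Itô to Y = log X: dY = (mu - sigma^2/2) dt + sigma dB, so Y_t = log(x_0) + (mu - sigma^2/2) t + sigma B_t and hence X_t = x_0 * exp((mu - sigma^2/2) t + sigma B_t).
With mu = 4, sigma = 1/3, x_0 = 3, this gives:
  X_t = 3 * exp((71/18) * t + (1/3) * B_t).
Since sigma*B_t ~ Normal(0, sigma^2 t), E[exp(sigma*B_t)] = exp(sigma^2 t / 2); so E[X_t] = x_0 * exp((mu - sigma^2/2) t) * exp(sigma^2 t / 2) = x_0 * exp(mu t) = 3*exp(4*t).
Var(X_t) = E[X_t^2] - (E[X_t])^2 = x_0^2 * exp(2 mu t) * (exp(sigma^2 t) - 1) = 9*(exp(t/9) - 1)*exp(8*t).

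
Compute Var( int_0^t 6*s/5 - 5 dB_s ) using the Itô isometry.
Var = t*(12*t^2 - 150*t + 625)/25

The Itô integral of a deterministic integrand f(s) has mean 0 because each increment f(s) * (B_{s+ds} - B_s) has mean 0. By the Itô isometry:
  Var( int_0^t f(s) dB_s ) = E[ (int_0^t f(s) dB_s)^2 ] = int_0^t f(s)^2 ds.
Here f(s) = 6*s/5 - 5, so f(s)^2 = (6*s - 25)^2/25. Integrate:
  int_0^t ((6*s - 25)^2/25) ds = t*(12*t^2 - 150*t + 625)/25.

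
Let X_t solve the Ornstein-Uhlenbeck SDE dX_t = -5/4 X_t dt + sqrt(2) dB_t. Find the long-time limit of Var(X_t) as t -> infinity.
lim Var(X_t) = 4/5

The OU SDE dX = -theta X dt + sigma dB admits the integrating factor exp(theta t): d(exp(theta t) X_t) = sigma exp(theta t) dB_t. Integrating from 0 to t gives X_t = x_0 * exp(-theta t) + sigma * int_0^t exp(-theta (t-s)) dB_s for any initial x_0. The Itô integral has variance (by the Itô isometry) sigma^2 * int_0^t exp(-2 theta (t - s)) ds = sigma^2 * (1 - exp(-2 theta t)) / (2 theta), independent of x_0.
With theta = 5/4, sigma = sqrt(2):
  Var(X_t) = (sqrt(2))^2 * (1 - exp(-2*5/4 t)) / (2 * 5/4) = 4/5 - 4*exp(-5*t/2)/5.
As t -> infinity, exp(-2*5/4 t) -> 0, so the stationary variance is sigma^2 / (2 theta) = 4/5.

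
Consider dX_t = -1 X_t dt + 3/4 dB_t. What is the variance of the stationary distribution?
lim Var(X_t) = 9/32

The OU SDE dX = -theta X dt + sigma dB admits the integrating factor exp(theta t): d(exp(theta t) X_t) = sigma exp(theta t) dB_t. Integrating from 0 to t gives X_t = x_0 * exp(-theta t) + sigma * int_0^t exp(-theta (t-s)) dB_s for any initial x_0. The Itô integral has variance (by the Itô isometry) sigma^2 * int_0^t exp(-2 theta (t - s)) ds = sigma^2 * (1 - exp(-2 theta t)) / (2 theta), independent of x_0.
With theta = 1, sigma = 3/4:
  Var(X_t) = (3/4)^2 * (1 - exp(-2*1 t)) / (2 * 1) = 9/32 - 9*exp(-2*t)/32.
As t -> infinity, exp(-2*1 t) -> 0, so the stationary variance is sigma^2 / (2 theta) = 9/32.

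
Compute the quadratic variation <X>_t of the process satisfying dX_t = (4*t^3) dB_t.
<X>_t = 16*t^7/7

For an Itô process dX_t = a(t) dt + b(t) dB_t, the quadratic variation is <X>_t = int_0^t b(s)^2 ds (the drift term does not contribute). Here b(s) = 4*s^3, so
  b(s)^2 = 16*s^6.
Integrating from 0 to t:
  <X>_t = int_0^t (16*s^6) ds = 16*t^7/7.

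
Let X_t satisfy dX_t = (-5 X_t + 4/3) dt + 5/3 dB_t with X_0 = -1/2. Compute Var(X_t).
Var(X_t) = 5/18 - 5*exp(-10*t)/18

The variance V(t) = Var(X_t) satisfies V'(t) = 2 a V(t) + c^2 with V(0) = 0 (drift coefficient is linear in X, diffusion is constant). With a = -5, c = 5/3, the solution is
  V(t) = (c^2 / (2 a)) * (exp(2 a t) - 1)
       = ((5/3)^2 / (2*(-5))) * (exp((-10) t) - 1)
       = 5/18 - 5*exp(-10*t)/18.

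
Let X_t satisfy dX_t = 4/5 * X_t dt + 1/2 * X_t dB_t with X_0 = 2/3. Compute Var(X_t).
Var(X_t) = 4*(exp(t/4) - 1)*exp(8*t/5)/9

For GBM dX = mu X dt + sigma X dB with X_0 = x_0, apply Itô to Y = log X: dY = (mu - sigma^2/2) dt + sigma dB, so Y_t = log(x_0) + (mu - sigma^2/2) t + sigma B_t and hence X_t = x_0 * exp((mu - sigma^2/2) t + sigma B_t).
With mu = 4/5, sigma = 1/2, x_0 = 2/3, this gives:
  X_t = 2/3 * exp((27/40) * t + (1/2) * B_t).
Since sigma*B_t ~ Normal(0, sigma^2 t), E[exp(sigma*B_t)] = exp(sigma^2 t / 2); so E[X_t] = x_0 * exp((mu - sigma^2/2) t) * exp(sigma^2 t / 2) = x_0 * exp(mu t) = 2*exp(4*t/5)/3.
Var(X_t) = E[X_t^2] - (E[X_t])^2 = x_0^2 * exp(2 mu t) * (exp(sigma^2 t) - 1) = 4*(exp(t/4) - 1)*exp(8*t/5)/9.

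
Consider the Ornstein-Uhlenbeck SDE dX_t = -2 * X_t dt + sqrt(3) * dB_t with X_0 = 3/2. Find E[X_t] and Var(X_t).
E[X_t] = 3*exp(-2*t)/2; Var(X_t) = 3/4 - 3*exp(-4*t)/4

The OU SDE dX = -theta X dt + sigma dB admits the integrating factor exp(theta t): d(exp(theta t) X_t) = sigma exp(theta t) dB_t. Integrating from 0 to t:
  X_t = x_0 * exp(-theta t) + sigma * int_0^t exp(-theta (t-s)) dB_s.
The Itô integral has mean 0 and (by the Itô isometry) variance sigma^2 * int_0^t exp(-2 theta (t - s)) ds = sigma^2 * (1 - exp(-2 theta t)) / (2 theta).
With theta = 2, sigma = sqrt(3), x_0 = 3/2:
  E[X_t] = 3/2 * exp(-2 t) = 3*exp(-2*t)/2
  Var(X_t) = (sqrt(3))^2 * (1 - exp(-2*2 t)) / (2 * 2) = 3/4 - 3*exp(-4*t)/4.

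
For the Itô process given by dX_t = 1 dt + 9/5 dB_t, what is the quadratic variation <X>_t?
<X>_t = 81*t/25

For an Itô process dX_t = a(t) dt + b(t) dB_t, the quadratic variation is <X>_t = int_0^t b(s)^2 ds (the drift term does not contribute). Here b(s) = 9/5, so
  b(s)^2 = 81/25.
Integrating from 0 to t:
  <X>_t = int_0^t (81/25) ds = 81*t/25.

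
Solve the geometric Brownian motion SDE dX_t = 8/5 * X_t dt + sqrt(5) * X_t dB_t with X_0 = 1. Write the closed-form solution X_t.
X_t = 1 * exp((-9/10) * t + (sqrt(5)) * B_t)

For GBM dX = mu X dt + sigma X dB with X_0 = x_0, apply Itô to Y = log X: dY = (mu - sigma^2/2) dt + sigma dB, so Y_t = log(x_0) + (mu - sigma^2/2) t + sigma B_t and hence X_t = x_0 * exp((mu - sigma^2/2) t + sigma B_t).
With mu = 8/5, sigma = sqrt(5), x_0 = 1, this gives:
  X_t = 1 * exp((-9/10) * t + (sqrt(5)) * B_t).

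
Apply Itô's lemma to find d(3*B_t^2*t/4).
d(3*B_t^2*t/4) = (3*B_t^2/4 + 3*t/4) dt + (3*B_t*t/2) dB_t

Itô's formula for f(t, x): d f(t, B_t) = (f_t + (1/2) f_xx) dt + f_x dB_t. Compute partials of f(t, x) = 3*t*x^2/4:
  f_t(t,x)  = 3*x^2/4
  f_x(t,x)  = 3*t*x/2
  f_xx(t,x) = 3*t/2
Assemble drift = f_t + (1/2) f_xx = 3*t/4 + 3*x^2/4 and diffusion = f_x = 3*t*x/2. Substituting x = B_t:
  d(3*B_t^2*t/4) = (3*B_t^2/4 + 3*t/4) dt + (3*B_t*t/2) dB_t.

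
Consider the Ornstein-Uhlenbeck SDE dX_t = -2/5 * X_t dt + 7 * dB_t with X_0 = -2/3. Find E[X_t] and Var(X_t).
E[X_t] = -2*exp(-2*t/5)/3; Var(X_t) = 245/4 - 245*exp(-4*t/5)/4

The OU SDE dX = -theta X dt + sigma dB admits the integrating factor exp(theta t): d(exp(theta t) X_t) = sigma exp(theta t) dB_t. Integrating from 0 to t:
  X_t = x_0 * exp(-theta t) + sigma * int_0^t exp(-theta (t-s)) dB_s.
The Itô integral has mean 0 and (by the Itô isometry) variance sigma^2 * int_0^t exp(-2 theta (t - s)) ds = sigma^2 * (1 - exp(-2 theta t)) / (2 theta).
With theta = 2/5, sigma = 7, x_0 = -2/3:
  E[X_t] = -2/3 * exp(-2/5 t) = -2*exp(-2*t/5)/3
  Var(X_t) = (7)^2 * (1 - exp(-2*2/5 t)) / (2 * 2/5) = 245/4 - 245*exp(-4*t/5)/4.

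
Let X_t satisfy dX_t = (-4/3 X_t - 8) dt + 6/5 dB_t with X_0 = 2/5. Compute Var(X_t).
Var(X_t) = 27/50 - 27*exp(-8*t/3)/50

The variance V(t) = Var(X_t) satisfies V'(t) = 2 a V(t) + c^2 with V(0) = 0 (drift coefficient is linear in X, diffusion is constant). With a = -4/3, c = 6/5, the solution is
  V(t) = (c^2 / (2 a)) * (exp(2 a t) - 1)
       = ((6/5)^2 / (2*(-4/3))) * (exp((-8/3) t) - 1)
       = 27/50 - 27*exp(-8*t/3)/50.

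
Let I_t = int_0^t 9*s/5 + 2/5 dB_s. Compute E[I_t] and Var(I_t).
E[I_t] = 0; Var(I_t) = t*(27*t^2 + 18*t + 4)/25

The Itô integral of a deterministic integrand f(s) has mean 0 because each increment f(s) * (B_{s+ds} - B_s) has mean 0. By the Itô isometry:
  Var( int_0^t f(s) dB_s ) = E[ (int_0^t f(s) dB_s)^2 ] = int_0^t f(s)^2 ds.
Here f(s) = 9*s/5 + 2/5, so f(s)^2 = (9*s + 2)^2/25. Integrate:
  int_0^t ((9*s + 2)^2/25) ds = t*(27*t^2 + 18*t + 4)/25.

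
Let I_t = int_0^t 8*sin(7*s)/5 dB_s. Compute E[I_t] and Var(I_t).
E[I_t] = 0; Var(I_t) = 32*t/25 - 16*sin(14*t)/175

The Itô integral of a deterministic integrand f(s) has mean 0 because each increment f(s) * (B_{s+ds} - B_s) has mean 0. By the Itô isometry:
  Var( int_0^t f(s) dB_s ) = E[ (int_0^t f(s) dB_s)^2 ] = int_0^t f(s)^2 ds.
Here f(s) = 8*sin(7*s)/5, so f(s)^2 = 64*sin(7*s)^2/25. Integrate:
  int_0^t (64*sin(7*s)^2/25) ds = 32*t/25 - 16*sin(14*t)/175.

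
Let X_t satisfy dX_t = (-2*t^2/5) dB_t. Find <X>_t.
<X>_t = 4*t^5/125

For an Itô process dX_t = a(t) dt + b(t) dB_t, the quadratic variation is <X>_t = int_0^t b(s)^2 ds (the drift term does not contribute). Here b(s) = -2*s^2/5, so
  b(s)^2 = 4*s^4/25.
Integrating from 0 to t:
  <X>_t = int_0^t (4*s^4/25) ds = 4*t^5/125.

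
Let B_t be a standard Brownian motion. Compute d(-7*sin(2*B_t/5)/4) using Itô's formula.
d(-7*sin(2*B_t/5)/4) = (7*sin(2*B_t/5)/50) dt + (-7*cos(2*B_t/5)/10) dB_t

Itô's formula for f(B_t) gives d f(B_t) = f'(B_t) dB_t + (1/2) f''(B_t) dt. Compute derivatives of f(x) = -7*sin(2*x/5)/4:
  f'(x)  = -7*cos(2*x/5)/10
  f''(x) = 7*sin(2*x/5)/25
Substitute x = B_t and multiply the f'' term by 1/2:
  drift     = (1/2) * (7*sin(2*x/5)/25) evaluated at B_t = 7*sin(2*B_t/5)/50
  diffusion = (-7*cos(2*x/5)/10) evaluated at B_t = -7*cos(2*B_t/5)/10
Therefore d(-7*sin(2*B_t/5)/4) = (7*sin(2*B_t/5)/50) dt + (-7*cos(2*B_t/5)/10) dB_t.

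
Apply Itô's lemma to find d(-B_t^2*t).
d(-B_t^2*t) = (-B_t^2 - t) dt + (-2*B_t*t) dB_t

Itô's formula for f(t, x): d f(t, B_t) = (f_t + (1/2) f_xx) dt + f_x dB_t. Compute partials of f(t, x) = -t*x^2:
  f_t(t,x)  = -x^2
  f_x(t,x)  = -2*t*x
  f_xx(t,x) = -2*t
Assemble drift = f_t + (1/2) f_xx = -t - x^2 and diffusion = f_x = -2*t*x. Substituting x = B_t:
  d(-B_t^2*t) = (-B_t^2 - t) dt + (-2*B_t*t) dB_t.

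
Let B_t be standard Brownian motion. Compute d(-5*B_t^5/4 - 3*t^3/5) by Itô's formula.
d(-5*B_t^5/4 - 3*t^3/5) = (-25*B_t^3/2 - 9*t^2/5) dt + (-25*B_t^4/4) dB_t

Itô's formula for f(t, x): d f(t, B_t) = (f_t + (1/2) f_xx) dt + f_x dB_t. Compute partials of f(t, x) = -3*t^3/5 - 5*x^5/4:
  f_t(t,x)  = -9*t^2/5
  f_x(t,x)  = -25*x^4/4
  f_xx(t,x) = -25*x^3
Assemble drift = f_t + (1/2) f_xx = -9*t^2/5 - 25*x^3/2 and diffusion = f_x = -25*x^4/4. Substituting x = B_t:
  d(-5*B_t^5/4 - 3*t^3/5) = (-25*B_t^3/2 - 9*t^2/5) dt + (-25*B_t^4/4) dB_t.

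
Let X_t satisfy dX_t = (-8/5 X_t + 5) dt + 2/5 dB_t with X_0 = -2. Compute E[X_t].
E[X_t] = 25/8 - 41*exp(-8*t/5)/8

Taking expectations and using E[dB_t] = 0, the mean m(t) = E[X_t] satisfies the ODE m'(t) = a m(t) + b with m(0) = x_0. With a = -8/5, b = 5, x_0 = -2, the solution is
  m(t) = x_0 * exp(a t) + (b/a) * (exp(a t) - 1)
       = (-2) * exp((-8/5) t) + (5/(-8/5)) * (exp((-8/5) t) - 1)
       = 25/8 - 41*exp(-8*t/5)/8.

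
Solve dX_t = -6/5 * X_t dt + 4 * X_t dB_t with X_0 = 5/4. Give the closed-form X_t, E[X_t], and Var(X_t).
X_t = 5/4 * exp((-46/5) t + (4) B_t); E[X_t] = 5*exp(-6*t/5)/4; Var(X_t) = (25*exp(16*t) - 25)*exp(-12*t/5)/16

For GBM dX = mu X dt + sigma X dB with X_0 = x_0, apply Itô to Y = log X: dY = (mu - sigma^2/2) dt + sigma dB, so Y_t = log(x_0) + (mu - sigma^2/2) t + sigma B_t and hence X_t = x_0 * exp((mu - sigma^2/2) t + sigma B_t).
With mu = -6/5, sigma = 4, x_0 = 5/4, this gives:
  X_t = 5/4 * exp((-46/5) * t + (4) * B_t).
Since sigma*B_t ~ Normal(0, sigma^2 t), E[exp(sigma*B_t)] = exp(sigma^2 t / 2); so E[X_t] = x_0 * exp((mu - sigma^2/2) t) * exp(sigma^2 t / 2) = x_0 * exp(mu t) = 5*exp(-6*t/5)/4.
Var(X_t) = E[X_t^2] - (E[X_t])^2 = x_0^2 * exp(2 mu t) * (exp(sigma^2 t) - 1) = (25*exp(16*t) - 25)*exp(-12*t/5)/16.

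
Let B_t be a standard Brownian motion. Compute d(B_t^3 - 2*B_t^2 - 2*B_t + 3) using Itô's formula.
d(B_t^3 - 2*B_t^2 - 2*B_t + 3) = (3*B_t - 2) dt + (3*B_t^2 - 4*B_t - 2) dB_t

Itô's formula for f(B_t) gives d f(B_t) = f'(B_t) dB_t + (1/2) f''(B_t) dt. Compute derivatives of f(x) = x^3 - 2*x^2 - 2*x + 3:
  f'(x)  = 3*x^2 - 4*x - 2
  f''(x) = 6*x - 4
Substitute x = B_t and multiply the f'' term by 1/2:
  drift     = (1/2) * (6*x - 4) evaluated at B_t = 3*B_t - 2
  diffusion = (3*x^2 - 4*x - 2) evaluated at B_t = 3*B_t^2 - 4*B_t - 2
Therefore d(B_t^3 - 2*B_t^2 - 2*B_t + 3) = (3*B_t - 2) dt + (3*B_t^2 - 4*B_t - 2) dB_t.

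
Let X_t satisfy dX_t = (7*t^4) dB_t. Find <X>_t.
<X>_t = 49*t^9/9

For an Itô process dX_t = a(t) dt + b(t) dB_t, the quadratic variation is <X>_t = int_0^t b(s)^2 ds (the drift term does not contribute). Here b(s) = 7*s^4, so
  b(s)^2 = 49*s^8.
Integrating from 0 to t:
  <X>_t = int_0^t (49*s^8) ds = 49*t^9/9.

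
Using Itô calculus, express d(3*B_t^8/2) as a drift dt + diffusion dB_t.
d(3*B_t^8/2) = (42*B_t^6) dt + (12*B_t^7) dB_t

Itô's formula for f(B_t) gives d f(B_t) = f'(B_t) dB_t + (1/2) f''(B_t) dt. Compute derivatives of f(x) = 3*x^8/2:
  f'(x)  = 12*x^7
  f''(x) = 84*x^6
Substitute x = B_t and multiply the f'' term by 1/2:
  drift     = (1/2) * (84*x^6) evaluated at B_t = 42*B_t^6
  diffusion = (12*x^7) evaluated at B_t = 12*B_t^7
Therefore d(3*B_t^8/2) = (42*B_t^6) dt + (12*B_t^7) dB_t.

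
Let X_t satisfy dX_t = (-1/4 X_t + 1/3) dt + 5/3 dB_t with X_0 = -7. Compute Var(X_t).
Var(X_t) = 50/9 - 50*exp(-t/2)/9

The variance V(t) = Var(X_t) satisfies V'(t) = 2 a V(t) + c^2 with V(0) = 0 (drift coefficient is linear in X, diffusion is constant). With a = -1/4, c = 5/3, the solution is
  V(t) = (c^2 / (2 a)) * (exp(2 a t) - 1)
       = ((5/3)^2 / (2*(-1/4))) * (exp((-1/2) t) - 1)
       = 50/9 - 50*exp(-t/2)/9.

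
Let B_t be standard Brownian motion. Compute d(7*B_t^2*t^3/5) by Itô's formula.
d(7*B_t^2*t^3/5) = (7*t^2*(3*B_t^2 + t)/5) dt + (14*B_t*t^3/5) dB_t

Itô's formula for f(t, x): d f(t, B_t) = (f_t + (1/2) f_xx) dt + f_x dB_t. Compute partials of f(t, x) = 7*t^3*x^2/5:
  f_t(t,x)  = 21*t^2*x^2/5
  f_x(t,x)  = 14*t^3*x/5
  f_xx(t,x) = 14*t^3/5
Assemble drift = f_t + (1/2) f_xx = 7*t^2*(t + 3*x^2)/5 and diffusion = f_x = 14*t^3*x/5. Substituting x = B_t:
  d(7*B_t^2*t^3/5) = (7*t^2*(3*B_t^2 + t)/5) dt + (14*B_t*t^3/5) dB_t.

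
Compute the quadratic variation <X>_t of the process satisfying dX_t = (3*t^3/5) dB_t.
<X>_t = 9*t^7/175

For an Itô process dX_t = a(t) dt + b(t) dB_t, the quadratic variation is <X>_t = int_0^t b(s)^2 ds (the drift term does not contribute). Here b(s) = 3*s^3/5, so
  b(s)^2 = 9*s^6/25.
Integrating from 0 to t:
  <X>_t = int_0^t (9*s^6/25) ds = 9*t^7/175.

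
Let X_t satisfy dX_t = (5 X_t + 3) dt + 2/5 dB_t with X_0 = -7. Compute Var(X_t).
Var(X_t) = 2*exp(10*t)/125 - 2/125

The variance V(t) = Var(X_t) satisfies V'(t) = 2 a V(t) + c^2 with V(0) = 0 (drift coefficient is linear in X, diffusion is constant). With a = 5, c = 2/5, the solution is
  V(t) = (c^2 / (2 a)) * (exp(2 a t) - 1)
       = ((2/5)^2 / (2*5)) * (exp(10 t) - 1)
       = 2*exp(10*t)/125 - 2/125.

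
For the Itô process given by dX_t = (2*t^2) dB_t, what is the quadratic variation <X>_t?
<X>_t = 4*t^5/5

For an Itô process dX_t = a(t) dt + b(t) dB_t, the quadratic variation is <X>_t = int_0^t b(s)^2 ds (the drift term does not contribute). Here b(s) = 2*s^2, so
  b(s)^2 = 4*s^4.
Integrating from 0 to t:
  <X>_t = int_0^t (4*s^4) ds = 4*t^5/5.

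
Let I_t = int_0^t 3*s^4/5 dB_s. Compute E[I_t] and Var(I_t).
E[I_t] = 0; Var(I_t) = t^9/25

The Itô integral of a deterministic integrand f(s) has mean 0 because each increment f(s) * (B_{s+ds} - B_s) has mean 0. By the Itô isometry:
  Var( int_0^t f(s) dB_s ) = E[ (int_0^t f(s) dB_s)^2 ] = int_0^t f(s)^2 ds.
Here f(s) = 3*s^4/5, so f(s)^2 = 9*s^8/25. Integrate:
  int_0^t (9*s^8/25) ds = t^9/25.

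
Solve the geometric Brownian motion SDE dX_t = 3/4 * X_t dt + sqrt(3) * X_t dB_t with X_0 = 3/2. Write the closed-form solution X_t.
X_t = 3/2 * exp((-3/4) * t + (sqrt(3)) * B_t)

For GBM dX = mu X dt + sigma X dB with X_0 = x_0, apply Itô to Y = log X: dY = (mu - sigma^2/2) dt + sigma dB, so Y_t = log(x_0) + (mu - sigma^2/2) t + sigma B_t and hence X_t = x_0 * exp((mu - sigma^2/2) t + sigma B_t).
With mu = 3/4, sigma = sqrt(3), x_0 = 3/2, this gives:
  X_t = 3/2 * exp((-3/4) * t + (sqrt(3)) * B_t).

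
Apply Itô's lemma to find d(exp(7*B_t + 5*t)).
d(exp(7*B_t + 5*t)) = (59*exp(7*B_t + 5*t)/2) dt + (7*exp(7*B_t + 5*t)) dB_t

Itô's formula for f(t, x): d f(t, B_t) = (f_t + (1/2) f_xx) dt + f_x dB_t. Compute partials of f(t, x) = exp(5*t + 7*x):
  f_t(t,x)  = 5*exp(5*t + 7*x)
  f_x(t,x)  = 7*exp(5*t + 7*x)
  f_xx(t,x) = 49*exp(5*t + 7*x)
Assemble drift = f_t + (1/2) f_xx = 59*exp(5*t + 7*x)/2 and diffusion = f_x = 7*exp(5*t + 7*x). Substituting x = B_t:
  d(exp(7*B_t + 5*t)) = (59*exp(7*B_t + 5*t)/2) dt + (7*exp(7*B_t + 5*t)) dB_t.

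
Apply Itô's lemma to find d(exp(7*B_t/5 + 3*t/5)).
d(exp(7*B_t/5 + 3*t/5)) = (79*exp(7*B_t/5 + 3*t/5)/50) dt + (7*exp(7*B_t/5 + 3*t/5)/5) dB_t

Itô's formula for f(t, x): d f(t, B_t) = (f_t + (1/2) f_xx) dt + f_x dB_t. Compute partials of f(t, x) = exp(3*t/5 + 7*x/5):
  f_t(t,x)  = 3*exp(3*t/5 + 7*x/5)/5
  f_x(t,x)  = 7*exp(3*t/5 + 7*x/5)/5
  f_xx(t,x) = 49*exp(3*t/5 + 7*x/5)/25
Assemble drift = f_t + (1/2) f_xx = 79*exp(3*t/5 + 7*x/5)/50 and diffusion = f_x = 7*exp(3*t/5 + 7*x/5)/5. Substituting x = B_t:
  d(exp(7*B_t/5 + 3*t/5)) = (79*exp(7*B_t/5 + 3*t/5)/50) dt + (7*exp(7*B_t/5 + 3*t/5)/5) dB_t.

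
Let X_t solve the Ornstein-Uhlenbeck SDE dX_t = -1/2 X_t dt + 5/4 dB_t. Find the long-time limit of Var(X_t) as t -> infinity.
lim Var(X_t) = 25/16

The OU SDE dX = -theta X dt + sigma dB admits the integrating factor exp(theta t): d(exp(theta t) X_t) = sigma exp(theta t) dB_t. Integrating from 0 to t gives X_t = x_0 * exp(-theta t) + sigma * int_0^t exp(-theta (t-s)) dB_s for any initial x_0. The Itô integral has variance (by the Itô isometry) sigma^2 * int_0^t exp(-2 theta (t - s)) ds = sigma^2 * (1 - exp(-2 theta t)) / (2 theta), independent of x_0.
With theta = 1/2, sigma = 5/4:
  Var(X_t) = (5/4)^2 * (1 - exp(-2*1/2 t)) / (2 * 1/2) = 25/16 - 25*exp(-t)/16.
As t -> infinity, exp(-2*1/2 t) -> 0, so the stationary variance is sigma^2 / (2 theta) = 25/16.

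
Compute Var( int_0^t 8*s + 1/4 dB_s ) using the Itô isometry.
Var = t*(1024*t^2 + 96*t + 3)/48

The Itô integral of a deterministic integrand f(s) has mean 0 because each increment f(s) * (B_{s+ds} - B_s) has mean 0. By the Itô isometry:
  Var( int_0^t f(s) dB_s ) = E[ (int_0^t f(s) dB_s)^2 ] = int_0^t f(s)^2 ds.
Here f(s) = 8*s + 1/4, so f(s)^2 = (32*s + 1)^2/16. Integrate:
  int_0^t ((32*s + 1)^2/16) ds = t*(1024*t^2 + 96*t + 3)/48.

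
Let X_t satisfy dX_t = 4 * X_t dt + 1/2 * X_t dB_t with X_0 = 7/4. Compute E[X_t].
E[X_t] = 7*exp(4*t)/4

For GBM dX = mu X dt + sigma X dB with X_0 = x_0, apply Itô to Y = log X: dY = (mu - sigma^2/2) dt + sigma dB, so Y_t = log(x_0) + (mu - sigma^2/2) t + sigma B_t and hence X_t = x_0 * exp((mu - sigma^2/2) t + sigma B_t).
With mu = 4, sigma = 1/2, x_0 = 7/4, this gives:
  X_t = 7/4 * exp((31/8) * t + (1/2) * B_t).
Since sigma*B_t ~ Normal(0, sigma^2 t), E[exp(sigma*B_t)] = exp(sigma^2 t / 2); so E[X_t] = x_0 * exp((mu - sigma^2/2) t) * exp(sigma^2 t / 2) = x_0 * exp(mu t) = 7*exp(4*t)/4.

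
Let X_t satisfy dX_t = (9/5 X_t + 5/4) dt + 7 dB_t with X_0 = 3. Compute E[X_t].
E[X_t] = 133*exp(9*t/5)/36 - 25/36

Taking expectations and using E[dB_t] = 0, the mean m(t) = E[X_t] satisfies the ODE m'(t) = a m(t) + b with m(0) = x_0. With a = 9/5, b = 5/4, x_0 = 3, the solution is
  m(t) = x_0 * exp(a t) + (b/a) * (exp(a t) - 1)
       = 3 * exp((9/5) t) + ((5/4)/(9/5)) * (exp((9/5) t) - 1)
       = 133*exp(9*t/5)/36 - 25/36.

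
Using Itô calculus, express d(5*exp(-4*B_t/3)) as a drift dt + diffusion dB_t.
d(5*exp(-4*B_t/3)) = (40*exp(-4*B_t/3)/9) dt + (-20*exp(-4*B_t/3)/3) dB_t

Itô's formula for f(B_t) gives d f(B_t) = f'(B_t) dB_t + (1/2) f''(B_t) dt. Compute derivatives of f(x) = 5*exp(-4*x/3):
  f'(x)  = -20*exp(-4*x/3)/3
  f''(x) = 80*exp(-4*x/3)/9
Substitute x = B_t and multiply the f'' term by 1/2:
  drift     = (1/2) * (80*exp(-4*x/3)/9) evaluated at B_t = 40*exp(-4*B_t/3)/9
  diffusion = (-20*exp(-4*x/3)/3) evaluated at B_t = -20*exp(-4*B_t/3)/3
Therefore d(5*exp(-4*B_t/3)) = (40*exp(-4*B_t/3)/9) dt + (-20*exp(-4*B_t/3)/3) dB_t.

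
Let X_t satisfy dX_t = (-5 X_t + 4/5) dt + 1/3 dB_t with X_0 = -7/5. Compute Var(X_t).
Var(X_t) = 1/90 - exp(-10*t)/90

The variance V(t) = Var(X_t) satisfies V'(t) = 2 a V(t) + c^2 with V(0) = 0 (drift coefficient is linear in X, diffusion is constant). With a = -5, c = 1/3, the solution is
  V(t) = (c^2 / (2 a)) * (exp(2 a t) - 1)
       = ((1/3)^2 / (2*(-5))) * (exp((-10) t) - 1)
       = 1/90 - exp(-10*t)/90.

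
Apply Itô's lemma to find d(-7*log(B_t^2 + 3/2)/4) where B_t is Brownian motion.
d(-7*log(B_t^2 + 3/2)/4) = (7*(2*B_t^2 - 3)/(2*(2*B_t^2 + 3)^2)) dt + (-7*B_t/(2*B_t^2 + 3)) dB_t

Itô's formula for f(B_t) gives d f(B_t) = f'(B_t) dB_t + (1/2) f''(B_t) dt. Compute derivatives of f(x) = -7*log(x^2 + 3/2)/4:
  f'(x)  = -7*x/(2*x^2 + 3)
  f''(x) = 7*(2*x^2 - 3)/(2*x^2 + 3)^2
Substitute x = B_t and multiply the f'' term by 1/2:
  drift     = (1/2) * (7*(2*x^2 - 3)/(2*x^2 + 3)^2) evaluated at B_t = 7*(2*B_t^2 - 3)/(2*(2*B_t^2 + 3)^2)
  diffusion = (-7*x/(2*x^2 + 3)) evaluated at B_t = -7*B_t/(2*B_t^2 + 3)
Therefore d(-7*log(B_t^2 + 3/2)/4) = (7*(2*B_t^2 - 3)/(2*(2*B_t^2 + 3)^2)) dt + (-7*B_t/(2*B_t^2 + 3)) dB_t.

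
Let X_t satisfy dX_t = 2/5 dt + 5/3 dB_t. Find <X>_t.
<X>_t = 25*t/9

For an Itô process dX_t = a(t) dt + b(t) dB_t, the quadratic variation is <X>_t = int_0^t b(s)^2 ds (the drift term does not contribute). Here b(s) = 5/3, so
  b(s)^2 = 25/9.
Integrating from 0 to t:
  <X>_t = int_0^t (25/9) ds = 25*t/9.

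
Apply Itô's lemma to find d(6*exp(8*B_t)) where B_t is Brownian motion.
d(6*exp(8*B_t)) = (192*exp(8*B_t)) dt + (48*exp(8*B_t)) dB_t

Itô's formula for f(B_t) gives d f(B_t) = f'(B_t) dB_t + (1/2) f''(B_t) dt. Compute derivatives of f(x) = 6*exp(8*x):
  f'(x)  = 48*exp(8*x)
  f''(x) = 384*exp(8*x)
Substitute x = B_t and multiply the f'' term by 1/2:
  drift     = (1/2) * (384*exp(8*x)) evaluated at B_t = 192*exp(8*B_t)
  diffusion = (48*exp(8*x)) evaluated at B_t = 48*exp(8*B_t)
Therefore d(6*exp(8*B_t)) = (192*exp(8*B_t)) dt + (48*exp(8*B_t)) dB_t.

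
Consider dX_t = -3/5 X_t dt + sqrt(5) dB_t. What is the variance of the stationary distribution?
lim Var(X_t) = 25/6

The OU SDE dX = -theta X dt + sigma dB admits the integrating factor exp(theta t): d(exp(theta t) X_t) = sigma exp(theta t) dB_t. Integrating from 0 to t gives X_t = x_0 * exp(-theta t) + sigma * int_0^t exp(-theta (t-s)) dB_s for any initial x_0. The Itô integral has variance (by the Itô isometry) sigma^2 * int_0^t exp(-2 theta (t - s)) ds = sigma^2 * (1 - exp(-2 theta t)) / (2 theta), independent of x_0.
With theta = 3/5, sigma = sqrt(5):
  Var(X_t) = (sqrt(5))^2 * (1 - exp(-2*3/5 t)) / (2 * 3/5) = 25/6 - 25*exp(-6*t/5)/6.
As t -> infinity, exp(-2*3/5 t) -> 0, so the stationary variance is sigma^2 / (2 theta) = 25/6.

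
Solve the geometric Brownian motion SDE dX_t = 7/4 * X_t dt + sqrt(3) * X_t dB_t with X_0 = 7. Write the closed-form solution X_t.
X_t = 7 * exp((1/4) * t + (sqrt(3)) * B_t)

For GBM dX = mu X dt + sigma X dB with X_0 = x_0, apply Itô to Y = log X: dY = (mu - sigma^2/2) dt + sigma dB, so Y_t = log(x_0) + (mu - sigma^2/2) t + sigma B_t and hence X_t = x_0 * exp((mu - sigma^2/2) t + sigma B_t).
With mu = 7/4, sigma = sqrt(3), x_0 = 7, this gives:
  X_t = 7 * exp((1/4) * t + (sqrt(3)) * B_t).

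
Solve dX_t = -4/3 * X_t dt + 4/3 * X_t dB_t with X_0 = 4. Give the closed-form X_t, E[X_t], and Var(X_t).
X_t = 4 * exp((-20/9) t + (4/3) B_t); E[X_t] = 4*exp(-4*t/3); Var(X_t) = (16*exp(16*t/9) - 16)*exp(-8*t/3)

For GBM dX = mu X dt + sigma X dB with X_0 = x_0, apply Itô to Y = log X: dY = (mu - sigma^2/2) dt + sigma dB, so Y_t = log(x_0) + (mu - sigma^2/2) t + sigma B_t and hence X_t = x_0 * exp((mu - sigma^2/2) t + sigma B_t).
With mu = -4/3, sigma = 4/3, x_0 = 4, this gives:
  X_t = 4 * exp((-20/9) * t + (4/3) * B_t).
Since sigma*B_t ~ Normal(0, sigma^2 t), E[exp(sigma*B_t)] = exp(sigma^2 t / 2); so E[X_t] = x_0 * exp((mu - sigma^2/2) t) * exp(sigma^2 t / 2) = x_0 * exp(mu t) = 4*exp(-4*t/3).
Var(X_t) = E[X_t^2] - (E[X_t])^2 = x_0^2 * exp(2 mu t) * (exp(sigma^2 t) - 1) = (16*exp(16*t/9) - 16)*exp(-8*t/3).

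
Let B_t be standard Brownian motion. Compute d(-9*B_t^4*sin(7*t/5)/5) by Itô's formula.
d(-9*B_t^4*sin(7*t/5)/5) = (-9*B_t^2*(7*B_t^2*cos(7*t/5) + 30*sin(7*t/5))/25) dt + (-36*B_t^3*sin(7*t/5)/5) dB_t

Itô's formula for f(t, x): d f(t, B_t) = (f_t + (1/2) f_xx) dt + f_x dB_t. Compute partials of f(t, x) = -9*x^4*sin(7*t/5)/5:
  f_t(t,x)  = -63*x^4*cos(7*t/5)/25
  f_x(t,x)  = -36*x^3*sin(7*t/5)/5
  f_xx(t,x) = -108*x^2*sin(7*t/5)/5
Assemble drift = f_t + (1/2) f_xx = -9*x^2*(7*x^2*cos(7*t/5) + 30*sin(7*t/5))/25 and diffusion = f_x = -36*x^3*sin(7*t/5)/5. Substituting x = B_t:
  d(-9*B_t^4*sin(7*t/5)/5) = (-9*B_t^2*(7*B_t^2*cos(7*t/5) + 30*sin(7*t/5))/25) dt + (-36*B_t^3*sin(7*t/5)/5) dB_t.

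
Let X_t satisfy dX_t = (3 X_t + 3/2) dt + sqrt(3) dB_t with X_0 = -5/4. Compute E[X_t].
E[X_t] = -3*exp(3*t)/4 - 1/2

Taking expectations and using E[dB_t] = 0, the mean m(t) = E[X_t] satisfies the ODE m'(t) = a m(t) + b with m(0) = x_0. With a = 3, b = 3/2, x_0 = -5/4, the solution is
  m(t) = x_0 * exp(a t) + (b/a) * (exp(a t) - 1)
       = (-5/4) * exp(3 t) + ((3/2)/3) * (exp(3 t) - 1)
       = -3*exp(3*t)/4 - 1/2.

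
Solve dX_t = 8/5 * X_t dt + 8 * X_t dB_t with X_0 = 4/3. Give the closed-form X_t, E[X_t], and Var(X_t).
X_t = 4/3 * exp((-152/5) t + (8) B_t); E[X_t] = 4*exp(8*t/5)/3; Var(X_t) = 16*(exp(64*t) - 1)*exp(16*t/5)/9

For GBM dX = mu X dt + sigma X dB with X_0 = x_0, apply Itô to Y = log X: dY = (mu - sigma^2/2) dt + sigma dB, so Y_t = log(x_0) + (mu - sigma^2/2) t + sigma B_t and hence X_t = x_0 * exp((mu - sigma^2/2) t + sigma B_t).
With mu = 8/5, sigma = 8, x_0 = 4/3, this gives:
  X_t = 4/3 * exp((-152/5) * t + (8) * B_t).
Since sigma*B_t ~ Normal(0, sigma^2 t), E[exp(sigma*B_t)] = exp(sigma^2 t / 2); so E[X_t] = x_0 * exp((mu - sigma^2/2) t) * exp(sigma^2 t / 2) = x_0 * exp(mu t) = 4*exp(8*t/5)/3.
Var(X_t) = E[X_t^2] - (E[X_t])^2 = x_0^2 * exp(2 mu t) * (exp(sigma^2 t) - 1) = 16*(exp(64*t) - 1)*exp(16*t/5)/9.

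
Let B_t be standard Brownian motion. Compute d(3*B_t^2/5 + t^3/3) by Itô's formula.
d(3*B_t^2/5 + t^3/3) = (t^2 + 3/5) dt + (6*B_t/5) dB_t

Itô's formula for f(t, x): d f(t, B_t) = (f_t + (1/2) f_xx) dt + f_x dB_t. Compute partials of f(t, x) = t^3/3 + 3*x^2/5:
  f_t(t,x)  = t^2
  f_x(t,x)  = 6*x/5
  f_xx(t,x) = 6/5
Assemble drift = f_t + (1/2) f_xx = t^2 + 3/5 and diffusion = f_x = 6*x/5. Substituting x = B_t:
  d(3*B_t^2/5 + t^3/3) = (t^2 + 3/5) dt + (6*B_t/5) dB_t.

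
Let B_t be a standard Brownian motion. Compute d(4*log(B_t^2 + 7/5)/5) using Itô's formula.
d(4*log(B_t^2 + 7/5)/5) = (4*(7 - 5*B_t^2)/(5*B_t^2 + 7)^2) dt + (8*B_t/(5*B_t^2 + 7)) dB_t

Itô's formula for f(B_t) gives d f(B_t) = f'(B_t) dB_t + (1/2) f''(B_t) dt. Compute derivatives of f(x) = 4*log(x^2 + 7/5)/5:
  f'(x)  = 8*x/(5*x^2 + 7)
  f''(x) = 8*(7 - 5*x^2)/(5*x^2 + 7)^2
Substitute x = B_t and multiply the f'' term by 1/2:
  drift     = (1/2) * (8*(7 - 5*x^2)/(5*x^2 + 7)^2) evaluated at B_t = 4*(7 - 5*B_t^2)/(5*B_t^2 + 7)^2
  diffusion = (8*x/(5*x^2 + 7)) evaluated at B_t = 8*B_t/(5*B_t^2 + 7)
Therefore d(4*log(B_t^2 + 7/5)/5) = (4*(7 - 5*B_t^2)/(5*B_t^2 + 7)^2) dt + (8*B_t/(5*B_t^2 + 7)) dB_t.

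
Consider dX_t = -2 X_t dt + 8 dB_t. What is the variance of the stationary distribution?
lim Var(X_t) = 16

The OU SDE dX = -theta X dt + sigma dB admits the integrating factor exp(theta t): d(exp(theta t) X_t) = sigma exp(theta t) dB_t. Integrating from 0 to t gives X_t = x_0 * exp(-theta t) + sigma * int_0^t exp(-theta (t-s)) dB_s for any initial x_0. The Itô integral has variance (by the Itô isometry) sigma^2 * int_0^t exp(-2 theta (t - s)) ds = sigma^2 * (1 - exp(-2 theta t)) / (2 theta), independent of x_0.
With theta = 2, sigma = 8:
  Var(X_t) = (8)^2 * (1 - exp(-2*2 t)) / (2 * 2) = 16 - 16*exp(-4*t).
As t -> infinity, exp(-2*2 t) -> 0, so the stationary variance is sigma^2 / (2 theta) = 16.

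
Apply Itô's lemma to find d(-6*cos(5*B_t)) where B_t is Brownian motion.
d(-6*cos(5*B_t)) = (75*cos(5*B_t)) dt + (30*sin(5*B_t)) dB_t

Itô's formula for f(B_t) gives d f(B_t) = f'(B_t) dB_t + (1/2) f''(B_t) dt. Compute derivatives of f(x) = -6*cos(5*x):
  f'(x)  = 30*sin(5*x)
  f''(x) = 150*cos(5*x)
Substitute x = B_t and multiply the f'' term by 1/2:
  drift     = (1/2) * (150*cos(5*x)) evaluated at B_t = 75*cos(5*B_t)
  diffusion = (30*sin(5*x)) evaluated at B_t = 30*sin(5*B_t)
Therefore d(-6*cos(5*B_t)) = (75*cos(5*B_t)) dt + (30*sin(5*B_t)) dB_t.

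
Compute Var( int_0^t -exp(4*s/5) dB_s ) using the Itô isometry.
Var = 5*exp(8*t/5)/8 - 5/8

The Itô integral of a deterministic integrand f(s) has mean 0 because each increment f(s) * (B_{s+ds} - B_s) has mean 0. By the Itô isometry:
  Var( int_0^t f(s) dB_s ) = E[ (int_0^t f(s) dB_s)^2 ] = int_0^t f(s)^2 ds.
Here f(s) = -exp(4*s/5), so f(s)^2 = exp(8*s/5). Integrate:
  int_0^t (exp(8*s/5)) ds = 5*exp(8*t/5)/8 - 5/8.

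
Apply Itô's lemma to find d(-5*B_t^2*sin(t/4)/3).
d(-5*B_t^2*sin(t/4)/3) = (-5*B_t^2*cos(t/4)/12 - 5*sin(t/4)/3) dt + (-10*B_t*sin(t/4)/3) dB_t

Itô's formula for f(t, x): d f(t, B_t) = (f_t + (1/2) f_xx) dt + f_x dB_t. Compute partials of f(t, x) = -5*x^2*sin(t/4)/3:
  f_t(t,x)  = -5*x^2*cos(t/4)/12
  f_x(t,x)  = -10*x*sin(t/4)/3
  f_xx(t,x) = -10*sin(t/4)/3
Assemble drift = f_t + (1/2) f_xx = -5*x^2*cos(t/4)/12 - 5*sin(t/4)/3 and diffusion = f_x = -10*x*sin(t/4)/3. Substituting x = B_t:
  d(-5*B_t^2*sin(t/4)/3) = (-5*B_t^2*cos(t/4)/12 - 5*sin(t/4)/3) dt + (-10*B_t*sin(t/4)/3) dB_t.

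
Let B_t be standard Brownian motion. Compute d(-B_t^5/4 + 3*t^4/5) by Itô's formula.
d(-B_t^5/4 + 3*t^4/5) = (-5*B_t^3/2 + 12*t^3/5) dt + (-5*B_t^4/4) dB_t

Itô's formula for f(t, x): d f(t, B_t) = (f_t + (1/2) f_xx) dt + f_x dB_t. Compute partials of f(t, x) = 3*t^4/5 - x^5/4:
  f_t(t,x)  = 12*t^3/5
  f_x(t,x)  = -5*x^4/4
  f_xx(t,x) = -5*x^3
Assemble drift = f_t + (1/2) f_xx = 12*t^3/5 - 5*x^3/2 and diffusion = f_x = -5*x^4/4. Substituting x = B_t:
  d(-B_t^5/4 + 3*t^4/5) = (-5*B_t^3/2 + 12*t^3/5) dt + (-5*B_t^4/4) dB_t.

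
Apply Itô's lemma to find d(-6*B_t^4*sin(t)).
d(-6*B_t^4*sin(t)) = (-6*B_t^2*(B_t^2*cos(t) + 6*sin(t))) dt + (-24*B_t^3*sin(t)) dB_t

Itô's formula for f(t, x): d f(t, B_t) = (f_t + (1/2) f_xx) dt + f_x dB_t. Compute partials of f(t, x) = -6*x^4*sin(t):
  f_t(t,x)  = -6*x^4*cos(t)
  f_x(t,x)  = -24*x^3*sin(t)
  f_xx(t,x) = -72*x^2*sin(t)
Assemble drift = f_t + (1/2) f_xx = -6*x^2*(x^2*cos(t) + 6*sin(t)) and diffusion = f_x = -24*x^3*sin(t). Substituting x = B_t:
  d(-6*B_t^4*sin(t)) = (-6*B_t^2*(B_t^2*cos(t) + 6*sin(t))) dt + (-24*B_t^3*sin(t)) dB_t.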